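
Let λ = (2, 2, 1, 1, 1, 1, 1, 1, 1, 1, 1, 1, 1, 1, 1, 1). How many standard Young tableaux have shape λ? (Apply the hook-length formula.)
# SYT of shape (2, 2, 1, 1, 1, 1, 1, 1, 1, 1, 1, 1, 1, 1, 1, 1) = 135

Hook-length formula: f^λ = n! / Π hook(c), product over all cells c of the Young diagram. For λ = (2, 2, 1, 1, 1, 1, 1, 1, 1, 1, 1, 1, 1, 1, 1, 1), n = 18 boxes. Hook lengths by row (left-to-right, top-to-bottom): [17, 2]; [16, 1]; [14]; [13]; [12]; [11]; [10]; [9]; [8]; [7]; [6]; [5]; [4]; [3]; [2]; [1]. Product of hooks = 47424990412800. So f^λ = 18! / 47424990412800 = 6402373705728000 / 47424990412800 = 135.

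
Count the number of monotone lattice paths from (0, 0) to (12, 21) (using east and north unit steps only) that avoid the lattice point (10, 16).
Number of paths = 243270885

Total paths from (0, 0) to (12, 21): C(33, 12) = 354817320. Paths through (10, 16): (paths (0, 0) → (10, 16)) × (paths (10, 16) → (12, 21)) = C(26, 10) · C(7, 2) = 5311735 · 21 = 111546435. Avoidance count = 354817320 − 111546435 = 243270885.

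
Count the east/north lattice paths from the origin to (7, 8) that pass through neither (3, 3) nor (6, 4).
Number of paths = 3265

Inclusion–exclusion. Total paths: C(15, 7) = 6435. Through P₁: C(6, 3)·C(9, 4) = 2520. Through P₂: C(10, 6)·C(5, 1) = 1050. Since P₁ is strictly southwest of P₂, a monotone path through both must visit P₁ then P₂; paths through both = C(6, 3)·C(4, 3)·C(5, 1) = 400. Avoid both = 6435 − 2520 − 1050 + 400 = 3265.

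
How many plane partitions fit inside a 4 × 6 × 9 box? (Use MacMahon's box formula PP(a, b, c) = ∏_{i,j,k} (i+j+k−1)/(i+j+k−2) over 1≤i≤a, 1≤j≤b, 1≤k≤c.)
PP(4, 6, 9) = 559299781040

Evaluate the triple product over i = 1..4, j = 1..6, k = 1..9. The factors are (2/1) · (3/2) · (4/3) · (5/4) · (6/5) · (7/6) · (8/7) · (9/8) · … (216 factors total). The numerators and denominators telescope so the product is an integer; carrying out the multiplication exactly gives PP(4, 6, 9) = 559299781040.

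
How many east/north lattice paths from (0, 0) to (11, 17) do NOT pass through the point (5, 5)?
Number of paths = 16796052

Total paths from (0, 0) to (11, 17): C(28, 11) = 21474180. Paths through (5, 5): (paths (0, 0) → (5, 5)) × (paths (5, 5) → (11, 17)) = C(10, 5) · C(18, 6) = 252 · 18564 = 4678128. Avoidance count = 21474180 − 4678128 = 16796052.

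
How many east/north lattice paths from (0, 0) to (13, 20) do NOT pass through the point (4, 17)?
Number of paths = 571849740

Total paths from (0, 0) to (13, 20): C(33, 13) = 573166440. Paths through (4, 17): (paths (0, 0) → (4, 17)) × (paths (4, 17) → (13, 20)) = C(21, 4) · C(12, 9) = 5985 · 220 = 1316700. Avoidance count = 573166440 − 1316700 = 571849740.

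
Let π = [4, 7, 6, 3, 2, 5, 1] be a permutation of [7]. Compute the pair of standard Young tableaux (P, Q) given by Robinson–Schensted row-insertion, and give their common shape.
P = [1, 5] / [2, 6] / [3] / [4] / [7];  Q = [1, 2] / [3, 6] / [4] / [5] / [7];  common shape = (2, 2, 1, 1, 1)

Row-insert the values π_1, π_2, … into P one at a time, bumping the leftmost entry strictly greater than the inserted value down to the next row. The recording tableau Q records, in position (i, j), the step at which that cell was added to P.
  Insert 4 (step 1): P = [4];  Q = [1]
  Insert 7 (step 2): P = [4, 7];  Q = [1, 2]
  Insert 6 (step 3): P = [4, 6] / [7];  Q = [1, 2] / [3]
  Insert 3 (step 4): P = [3, 6] / [4] / [7];  Q = [1, 2] / [3] / [4]
  Insert 2 (step 5): P = [2, 6] / [3] / [4] / [7];  Q = [1, 2] / [3] / [4] / [5]
  Insert 5 (step 6): P = [2, 5] / [3, 6] / [4] / [7];  Q = [1, 2] / [3, 6] / [4] / [5]
  Insert 1 (step 7): P = [1, 5] / [2, 6] / [3] / [4] / [7];  Q = [1, 2] / [3, 6] / [4] / [5] / [7]
Final shape: (2, 2, 1, 1, 1).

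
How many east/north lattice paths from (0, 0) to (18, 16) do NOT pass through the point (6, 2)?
Number of paths = 1933545830

Total paths from (0, 0) to (18, 16): C(34, 18) = 2203961430. Paths through (6, 2): (paths (0, 0) → (6, 2)) × (paths (6, 2) → (18, 16)) = C(8, 6) · C(26, 12) = 28 · 9657700 = 270415600. Avoidance count = 2203961430 − 270415600 = 1933545830.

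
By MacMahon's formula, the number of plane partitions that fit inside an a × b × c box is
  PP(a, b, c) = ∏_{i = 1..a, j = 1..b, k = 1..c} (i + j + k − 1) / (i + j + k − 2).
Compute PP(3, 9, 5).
PP(3, 9, 5) = 208416208

Evaluate the triple product over i = 1..3, j = 1..9, k = 1..5. The factors are (2/1) · (3/2) · (4/3) · (5/4) · (6/5) · (3/2) · (4/3) · (5/4) · … (135 factors total). The numerators and denominators telescope so the product is an integer; carrying out the multiplication exactly gives PP(3, 9, 5) = 208416208.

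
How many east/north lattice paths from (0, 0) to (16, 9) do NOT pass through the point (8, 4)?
Number of paths = 1405910

Total paths from (0, 0) to (16, 9): C(25, 16) = 2042975. Paths through (8, 4): (paths (0, 0) → (8, 4)) × (paths (8, 4) → (16, 9)) = C(12, 8) · C(13, 8) = 495 · 1287 = 637065. Avoidance count = 2042975 − 637065 = 1405910.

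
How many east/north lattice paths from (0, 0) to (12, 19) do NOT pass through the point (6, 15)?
Number of paths = 129725085

Total paths from (0, 0) to (12, 19): C(31, 12) = 141120525. Paths through (6, 15): (paths (0, 0) → (6, 15)) × (paths (6, 15) → (12, 19)) = C(21, 6) · C(10, 6) = 54264 · 210 = 11395440. Avoidance count = 141120525 − 11395440 = 129725085.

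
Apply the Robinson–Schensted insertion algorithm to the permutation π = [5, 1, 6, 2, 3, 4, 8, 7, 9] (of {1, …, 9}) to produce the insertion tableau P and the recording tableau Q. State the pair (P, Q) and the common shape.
P = [1, 2, 3, 4, 7, 9] / [5, 6, 8];  Q = [1, 3, 5, 6, 7, 9] / [2, 4, 8];  common shape = (6, 3)

Row-insert the values π_1, π_2, … into P one at a time, bumping the leftmost entry strictly greater than the inserted value down to the next row. The recording tableau Q records, in position (i, j), the step at which that cell was added to P.
  Insert 5 (step 1): P = [5];  Q = [1]
  Insert 1 (step 2): P = [1] / [5];  Q = [1] / [2]
  Insert 6 (step 3): P = [1, 6] / [5];  Q = [1, 3] / [2]
  Insert 2 (step 4): P = [1, 2] / [5, 6];  Q = [1, 3] / [2, 4]
  Insert 3 (step 5): P = [1, 2, 3] / [5, 6];  Q = [1, 3, 5] / [2, 4]
  Insert 4 (step 6): P = [1, 2, 3, 4] / [5, 6];  Q = [1, 3, 5, 6] / [2, 4]
  Insert 8 (step 7): P = [1, 2, 3, 4, 8] / [5, 6];  Q = [1, 3, 5, 6, 7] / [2, 4]
  Insert 7 (step 8): P = [1, 2, 3, 4, 7] / [5, 6, 8];  Q = [1, 3, 5, 6, 7] / [2, 4, 8]
  Insert 9 (step 9): P = [1, 2, 3, 4, 7, 9] / [5, 6, 8];  Q = [1, 3, 5, 6, 7, 9] / [2, 4, 8]
Final shape: (6, 3).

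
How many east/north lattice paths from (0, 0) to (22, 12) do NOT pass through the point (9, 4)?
Number of paths = 402858690

Total paths from (0, 0) to (22, 12): C(34, 22) = 548354040. Paths through (9, 4): (paths (0, 0) → (9, 4)) × (paths (9, 4) → (22, 12)) = C(13, 9) · C(21, 13) = 715 · 203490 = 145495350. Avoidance count = 548354040 − 145495350 = 402858690.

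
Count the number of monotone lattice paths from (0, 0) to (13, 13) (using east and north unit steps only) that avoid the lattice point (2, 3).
Number of paths = 6873440

Total paths from (0, 0) to (13, 13): C(26, 13) = 10400600. Paths through (2, 3): (paths (0, 0) → (2, 3)) × (paths (2, 3) → (13, 13)) = C(5, 2) · C(21, 11) = 10 · 352716 = 3527160. Avoidance count = 10400600 − 3527160 = 6873440.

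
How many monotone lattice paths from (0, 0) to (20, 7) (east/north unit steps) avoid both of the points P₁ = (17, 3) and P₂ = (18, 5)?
Number of paths = 666756

Inclusion–exclusion. Total paths: C(27, 20) = 888030. Through P₁: C(20, 17)·C(7, 3) = 39900. Through P₂: C(23, 18)·C(4, 2) = 201894. Since P₁ is strictly southwest of P₂, a monotone path through both must visit P₁ then P₂; paths through both = C(20, 17)·C(3, 1)·C(4, 2) = 20520. Avoid both = 888030 − 39900 − 201894 + 20520 = 666756.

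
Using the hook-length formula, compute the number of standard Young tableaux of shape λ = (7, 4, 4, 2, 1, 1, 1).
# SYT of shape (7, 4, 4, 2, 1, 1, 1) = 159174400

Hook-length formula: f^λ = n! / Π hook(c), product over all cells c of the Young diagram. For λ = (7, 4, 4, 2, 1, 1, 1), n = 20 boxes. Hook lengths by row (left-to-right, top-to-bottom): [13, 9, 7, 6, 3, 2, 1]; [9, 5, 3, 2]; [8, 4, 2, 1]; [5, 1]; [3]; [2]; [1]. Product of hooks = 15284505600. So f^λ = 20! / 15284505600 = 2432902008176640000 / 15284505600 = 159174400.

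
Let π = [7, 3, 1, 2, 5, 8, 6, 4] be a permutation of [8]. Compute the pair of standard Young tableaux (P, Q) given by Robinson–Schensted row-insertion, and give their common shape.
P = [1, 2, 4, 6] / [3, 5] / [7, 8];  Q = [1, 4, 5, 6] / [2, 7] / [3, 8];  common shape = (4, 2, 2)

Row-insert the values π_1, π_2, … into P one at a time, bumping the leftmost entry strictly greater than the inserted value down to the next row. The recording tableau Q records, in position (i, j), the step at which that cell was added to P.
  Insert 7 (step 1): P = [7];  Q = [1]
  Insert 3 (step 2): P = [3] / [7];  Q = [1] / [2]
  Insert 1 (step 3): P = [1] / [3] / [7];  Q = [1] / [2] / [3]
  Insert 2 (step 4): P = [1, 2] / [3] / [7];  Q = [1, 4] / [2] / [3]
  Insert 5 (step 5): P = [1, 2, 5] / [3] / [7];  Q = [1, 4, 5] / [2] / [3]
  Insert 8 (step 6): P = [1, 2, 5, 8] / [3] / [7];  Q = [1, 4, 5, 6] / [2] / [3]
  Insert 6 (step 7): P = [1, 2, 5, 6] / [3, 8] / [7];  Q = [1, 4, 5, 6] / [2, 7] / [3]
  Insert 4 (step 8): P = [1, 2, 4, 6] / [3, 5] / [7, 8];  Q = [1, 4, 5, 6] / [2, 7] / [3, 8]
Final shape: (4, 2, 2).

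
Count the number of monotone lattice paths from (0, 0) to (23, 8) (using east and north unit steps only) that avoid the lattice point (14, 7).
Number of paths = 6725925

Total paths from (0, 0) to (23, 8): C(31, 23) = 7888725. Paths through (14, 7): (paths (0, 0) → (14, 7)) × (paths (14, 7) → (23, 8)) = C(21, 14) · C(10, 9) = 116280 · 10 = 1162800. Avoidance count = 7888725 − 1162800 = 6725925.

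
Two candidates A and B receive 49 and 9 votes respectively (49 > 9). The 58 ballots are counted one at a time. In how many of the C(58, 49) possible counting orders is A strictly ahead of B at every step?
Strict-lead orderings = 7344051000

Total orderings of the 58 votes with 49 for A: C(58, 49) = 10648873950. By the Bertrand ballot formula (Cycle Lemma / reflection principle), the number of orderings in which A is strictly ahead of B throughout is (p − q)/(p + q) · C(p + q, p) = (49 − 9)/(49 + 9) · 10648873950 = 7344051000.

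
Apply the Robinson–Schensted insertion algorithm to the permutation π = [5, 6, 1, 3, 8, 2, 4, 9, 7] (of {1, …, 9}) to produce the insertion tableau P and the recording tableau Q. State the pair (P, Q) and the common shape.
P = [1, 2, 4, 7] / [3, 6, 8, 9] / [5];  Q = [1, 2, 5, 8] / [3, 4, 7, 9] / [6];  common shape = (4, 4, 1)

Row-insert the values π_1, π_2, … into P one at a time, bumping the leftmost entry strictly greater than the inserted value down to the next row. The recording tableau Q records, in position (i, j), the step at which that cell was added to P.
  Insert 5 (step 1): P = [5];  Q = [1]
  Insert 6 (step 2): P = [5, 6];  Q = [1, 2]
  Insert 1 (step 3): P = [1, 6] / [5];  Q = [1, 2] / [3]
  Insert 3 (step 4): P = [1, 3] / [5, 6];  Q = [1, 2] / [3, 4]
  Insert 8 (step 5): P = [1, 3, 8] / [5, 6];  Q = [1, 2, 5] / [3, 4]
  Insert 2 (step 6): P = [1, 2, 8] / [3, 6] / [5];  Q = [1, 2, 5] / [3, 4] / [6]
  Insert 4 (step 7): P = [1, 2, 4] / [3, 6, 8] / [5];  Q = [1, 2, 5] / [3, 4, 7] / [6]
  Insert 9 (step 8): P = [1, 2, 4, 9] / [3, 6, 8] / [5];  Q = [1, 2, 5, 8] / [3, 4, 7] / [6]
  Insert 7 (step 9): P = [1, 2, 4, 7] / [3, 6, 8, 9] / [5];  Q = [1, 2, 5, 8] / [3, 4, 7, 9] / [6]
Final shape: (4, 4, 1).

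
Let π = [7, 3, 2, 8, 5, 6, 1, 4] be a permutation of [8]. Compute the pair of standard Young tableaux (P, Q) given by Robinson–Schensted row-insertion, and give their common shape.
P = [1, 4, 6] / [2, 5] / [3, 8] / [7];  Q = [1, 4, 6] / [2, 5] / [3, 8] / [7];  common shape = (3, 2, 2, 1)

Row-insert the values π_1, π_2, … into P one at a time, bumping the leftmost entry strictly greater than the inserted value down to the next row. The recording tableau Q records, in position (i, j), the step at which that cell was added to P.
  Insert 7 (step 1): P = [7];  Q = [1]
  Insert 3 (step 2): P = [3] / [7];  Q = [1] / [2]
  Insert 2 (step 3): P = [2] / [3] / [7];  Q = [1] / [2] / [3]
  Insert 8 (step 4): P = [2, 8] / [3] / [7];  Q = [1, 4] / [2] / [3]
  Insert 5 (step 5): P = [2, 5] / [3, 8] / [7];  Q = [1, 4] / [2, 5] / [3]
  Insert 6 (step 6): P = [2, 5, 6] / [3, 8] / [7];  Q = [1, 4, 6] / [2, 5] / [3]
  Insert 1 (step 7): P = [1, 5, 6] / [2, 8] / [3] / [7];  Q = [1, 4, 6] / [2, 5] / [3] / [7]
  Insert 4 (step 8): P = [1, 4, 6] / [2, 5] / [3, 8] / [7];  Q = [1, 4, 6] / [2, 5] / [3, 8] / [7]
Final shape: (3, 2, 2, 1).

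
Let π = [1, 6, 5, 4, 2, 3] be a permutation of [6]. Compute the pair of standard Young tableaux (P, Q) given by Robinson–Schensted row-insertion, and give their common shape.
P = [1, 2, 3] / [4] / [5] / [6];  Q = [1, 2, 6] / [3] / [4] / [5];  common shape = (3, 1, 1, 1)

Row-insert the values π_1, π_2, … into P one at a time, bumping the leftmost entry strictly greater than the inserted value down to the next row. The recording tableau Q records, in position (i, j), the step at which that cell was added to P.
  Insert 1 (step 1): P = [1];  Q = [1]
  Insert 6 (step 2): P = [1, 6];  Q = [1, 2]
  Insert 5 (step 3): P = [1, 5] / [6];  Q = [1, 2] / [3]
  Insert 4 (step 4): P = [1, 4] / [5] / [6];  Q = [1, 2] / [3] / [4]
  Insert 2 (step 5): P = [1, 2] / [4] / [5] / [6];  Q = [1, 2] / [3] / [4] / [5]
  Insert 3 (step 6): P = [1, 2, 3] / [4] / [5] / [6];  Q = [1, 2, 6] / [3] / [4] / [5]
Final shape: (3, 1, 1, 1).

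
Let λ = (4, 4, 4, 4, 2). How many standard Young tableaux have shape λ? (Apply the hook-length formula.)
# SYT of shape (4, 4, 4, 4, 2) = 787644

Hook-length formula: f^λ = n! / Π hook(c), product over all cells c of the Young diagram. For λ = (4, 4, 4, 4, 2), n = 18 boxes. Hook lengths by row (left-to-right, top-to-bottom): [8, 7, 5, 4]; [7, 6, 4, 3]; [6, 5, 3, 2]; [5, 4, 2, 1]; [2, 1]. Product of hooks = 8128512000. So f^λ = 18! / 8128512000 = 6402373705728000 / 8128512000 = 787644.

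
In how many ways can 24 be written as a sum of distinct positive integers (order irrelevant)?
q(24) = 122

A partition into distinct parts is a strictly decreasing sequence summing to n. The recurrence d(n, m) = d(n, m−1) + d(n−m, m−1) (use part m at most once) with q(n) = d(n, n) gives q(24) = 122. (Euler's theorem: # distinct-part partitions = # odd-part partitions.)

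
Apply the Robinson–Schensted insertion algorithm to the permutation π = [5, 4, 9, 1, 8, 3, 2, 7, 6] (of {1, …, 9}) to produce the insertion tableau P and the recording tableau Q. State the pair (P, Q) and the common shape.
P = [1, 2, 6] / [3, 7] / [4, 8] / [5, 9];  Q = [1, 3, 8] / [2, 5] / [4, 6] / [7, 9];  common shape = (3, 2, 2, 2)

Row-insert the values π_1, π_2, … into P one at a time, bumping the leftmost entry strictly greater than the inserted value down to the next row. The recording tableau Q records, in position (i, j), the step at which that cell was added to P.
  Insert 5 (step 1): P = [5];  Q = [1]
  Insert 4 (step 2): P = [4] / [5];  Q = [1] / [2]
  Insert 9 (step 3): P = [4, 9] / [5];  Q = [1, 3] / [2]
  Insert 1 (step 4): P = [1, 9] / [4] / [5];  Q = [1, 3] / [2] / [4]
  Insert 8 (step 5): P = [1, 8] / [4, 9] / [5];  Q = [1, 3] / [2, 5] / [4]
  Insert 3 (step 6): P = [1, 3] / [4, 8] / [5, 9];  Q = [1, 3] / [2, 5] / [4, 6]
  Insert 2 (step 7): P = [1, 2] / [3, 8] / [4, 9] / [5];  Q = [1, 3] / [2, 5] / [4, 6] / [7]
  Insert 7 (step 8): P = [1, 2, 7] / [3, 8] / [4, 9] / [5];  Q = [1, 3, 8] / [2, 5] / [4, 6] / [7]
  Insert 6 (step 9): P = [1, 2, 6] / [3, 7] / [4, 8] / [5, 9];  Q = [1, 3, 8] / [2, 5] / [4, 6] / [7, 9]
Final shape: (3, 2, 2, 2).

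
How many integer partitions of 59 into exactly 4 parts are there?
p(59, 4 parts) = 1495

Partitions of n into exactly k parts are in bijection with partitions of n − k into at most k parts (subtract 1 from each part). So p(59, exactly 4) = p(55, parts ≤ 4). Computing via the recurrence p(m, j) = p(m, j−1) + p(m−j, j) gives 1495.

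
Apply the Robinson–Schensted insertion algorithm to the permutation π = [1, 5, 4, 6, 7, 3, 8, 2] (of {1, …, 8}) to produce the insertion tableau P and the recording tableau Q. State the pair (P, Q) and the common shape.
P = [1, 2, 6, 7, 8] / [3] / [4] / [5];  Q = [1, 2, 4, 5, 7] / [3] / [6] / [8];  common shape = (5, 1, 1, 1)

Row-insert the values π_1, π_2, … into P one at a time, bumping the leftmost entry strictly greater than the inserted value down to the next row. The recording tableau Q records, in position (i, j), the step at which that cell was added to P.
  Insert 1 (step 1): P = [1];  Q = [1]
  Insert 5 (step 2): P = [1, 5];  Q = [1, 2]
  Insert 4 (step 3): P = [1, 4] / [5];  Q = [1, 2] / [3]
  Insert 6 (step 4): P = [1, 4, 6] / [5];  Q = [1, 2, 4] / [3]
  Insert 7 (step 5): P = [1, 4, 6, 7] / [5];  Q = [1, 2, 4, 5] / [3]
  Insert 3 (step 6): P = [1, 3, 6, 7] / [4] / [5];  Q = [1, 2, 4, 5] / [3] / [6]
  Insert 8 (step 7): P = [1, 3, 6, 7, 8] / [4] / [5];  Q = [1, 2, 4, 5, 7] / [3] / [6]
  Insert 2 (step 8): P = [1, 2, 6, 7, 8] / [3] / [4] / [5];  Q = [1, 2, 4, 5, 7] / [3] / [6] / [8]
Final shape: (5, 1, 1, 1).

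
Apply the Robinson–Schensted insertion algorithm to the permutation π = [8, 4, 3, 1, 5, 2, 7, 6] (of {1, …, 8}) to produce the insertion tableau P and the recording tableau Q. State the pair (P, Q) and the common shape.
P = [1, 2, 6] / [3, 5, 7] / [4] / [8];  Q = [1, 5, 7] / [2, 6, 8] / [3] / [4];  common shape = (3, 3, 1, 1)

Row-insert the values π_1, π_2, … into P one at a time, bumping the leftmost entry strictly greater than the inserted value down to the next row. The recording tableau Q records, in position (i, j), the step at which that cell was added to P.
  Insert 8 (step 1): P = [8];  Q = [1]
  Insert 4 (step 2): P = [4] / [8];  Q = [1] / [2]
  Insert 3 (step 3): P = [3] / [4] / [8];  Q = [1] / [2] / [3]
  Insert 1 (step 4): P = [1] / [3] / [4] / [8];  Q = [1] / [2] / [3] / [4]
  Insert 5 (step 5): P = [1, 5] / [3] / [4] / [8];  Q = [1, 5] / [2] / [3] / [4]
  Insert 2 (step 6): P = [1, 2] / [3, 5] / [4] / [8];  Q = [1, 5] / [2, 6] / [3] / [4]
  Insert 7 (step 7): P = [1, 2, 7] / [3, 5] / [4] / [8];  Q = [1, 5, 7] / [2, 6] / [3] / [4]
  Insert 6 (step 8): P = [1, 2, 6] / [3, 5, 7] / [4] / [8];  Q = [1, 5, 7] / [2, 6, 8] / [3] / [4]
Final shape: (3, 3, 1, 1).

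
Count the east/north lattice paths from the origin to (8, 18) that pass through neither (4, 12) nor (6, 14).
Number of paths = 762475

Inclusion–exclusion. Total paths: C(26, 8) = 1562275. Through P₁: C(16, 4)·C(10, 4) = 382200. Through P₂: C(20, 6)·C(6, 2) = 581400. Since P₁ is strictly southwest of P₂, a monotone path through both must visit P₁ then P₂; paths through both = C(16, 4)·C(4, 2)·C(6, 2) = 163800. Avoid both = 1562275 − 382200 − 581400 + 163800 = 762475.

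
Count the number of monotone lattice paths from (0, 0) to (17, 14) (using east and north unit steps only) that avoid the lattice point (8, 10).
Number of paths = 233895555

Total paths from (0, 0) to (17, 14): C(31, 17) = 265182525. Paths through (8, 10): (paths (0, 0) → (8, 10)) × (paths (8, 10) → (17, 14)) = C(18, 8) · C(13, 9) = 43758 · 715 = 31286970. Avoidance count = 265182525 − 31286970 = 233895555.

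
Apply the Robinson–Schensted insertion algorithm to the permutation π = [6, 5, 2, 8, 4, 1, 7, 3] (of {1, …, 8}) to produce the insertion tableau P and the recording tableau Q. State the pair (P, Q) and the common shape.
P = [1, 3, 7] / [2, 4] / [5, 8] / [6];  Q = [1, 4, 7] / [2, 5] / [3, 8] / [6];  common shape = (3, 2, 2, 1)

Row-insert the values π_1, π_2, … into P one at a time, bumping the leftmost entry strictly greater than the inserted value down to the next row. The recording tableau Q records, in position (i, j), the step at which that cell was added to P.
  Insert 6 (step 1): P = [6];  Q = [1]
  Insert 5 (step 2): P = [5] / [6];  Q = [1] / [2]
  Insert 2 (step 3): P = [2] / [5] / [6];  Q = [1] / [2] / [3]
  Insert 8 (step 4): P = [2, 8] / [5] / [6];  Q = [1, 4] / [2] / [3]
  Insert 4 (step 5): P = [2, 4] / [5, 8] / [6];  Q = [1, 4] / [2, 5] / [3]
  Insert 1 (step 6): P = [1, 4] / [2, 8] / [5] / [6];  Q = [1, 4] / [2, 5] / [3] / [6]
  Insert 7 (step 7): P = [1, 4, 7] / [2, 8] / [5] / [6];  Q = [1, 4, 7] / [2, 5] / [3] / [6]
  Insert 3 (step 8): P = [1, 3, 7] / [2, 4] / [5, 8] / [6];  Q = [1, 4, 7] / [2, 5] / [3, 8] / [6]
Final shape: (3, 2, 2, 1).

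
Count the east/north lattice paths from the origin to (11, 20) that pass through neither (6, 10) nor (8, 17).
Number of paths = 44758551

Inclusion–exclusion. Total paths: C(31, 11) = 84672315. Through P₁: C(16, 6)·C(15, 5) = 24048024. Through P₂: C(25, 8)·C(6, 3) = 21631500. Since P₁ is strictly southwest of P₂, a monotone path through both must visit P₁ then P₂; paths through both = C(16, 6)·C(9, 2)·C(6, 3) = 5765760. Avoid both = 84672315 − 24048024 − 21631500 + 5765760 = 44758551.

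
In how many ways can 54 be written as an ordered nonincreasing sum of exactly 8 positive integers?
p(54, 8 parts) = 19805

Partitions of n into exactly k parts are in bijection with partitions of n − k into at most k parts (subtract 1 from each part). So p(54, exactly 8) = p(46, parts ≤ 8). Computing via the recurrence p(m, j) = p(m, j−1) + p(m−j, j) gives 19805.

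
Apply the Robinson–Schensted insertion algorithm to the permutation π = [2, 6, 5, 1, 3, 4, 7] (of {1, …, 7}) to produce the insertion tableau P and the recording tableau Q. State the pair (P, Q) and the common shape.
P = [1, 3, 4, 7] / [2, 5] / [6];  Q = [1, 2, 6, 7] / [3, 5] / [4];  common shape = (4, 2, 1)

Row-insert the values π_1, π_2, … into P one at a time, bumping the leftmost entry strictly greater than the inserted value down to the next row. The recording tableau Q records, in position (i, j), the step at which that cell was added to P.
  Insert 2 (step 1): P = [2];  Q = [1]
  Insert 6 (step 2): P = [2, 6];  Q = [1, 2]
  Insert 5 (step 3): P = [2, 5] / [6];  Q = [1, 2] / [3]
  Insert 1 (step 4): P = [1, 5] / [2] / [6];  Q = [1, 2] / [3] / [4]
  Insert 3 (step 5): P = [1, 3] / [2, 5] / [6];  Q = [1, 2] / [3, 5] / [4]
  Insert 4 (step 6): P = [1, 3, 4] / [2, 5] / [6];  Q = [1, 2, 6] / [3, 5] / [4]
  Insert 7 (step 7): P = [1, 3, 4, 7] / [2, 5] / [6];  Q = [1, 2, 6, 7] / [3, 5] / [4]
Final shape: (4, 2, 1).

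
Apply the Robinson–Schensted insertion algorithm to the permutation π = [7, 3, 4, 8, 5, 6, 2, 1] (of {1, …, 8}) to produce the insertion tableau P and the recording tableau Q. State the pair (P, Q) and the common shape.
P = [1, 4, 5, 6] / [2, 8] / [3] / [7];  Q = [1, 3, 4, 6] / [2, 5] / [7] / [8];  common shape = (4, 2, 1, 1)

Row-insert the values π_1, π_2, … into P one at a time, bumping the leftmost entry strictly greater than the inserted value down to the next row. The recording tableau Q records, in position (i, j), the step at which that cell was added to P.
  Insert 7 (step 1): P = [7];  Q = [1]
  Insert 3 (step 2): P = [3] / [7];  Q = [1] / [2]
  Insert 4 (step 3): P = [3, 4] / [7];  Q = [1, 3] / [2]
  Insert 8 (step 4): P = [3, 4, 8] / [7];  Q = [1, 3, 4] / [2]
  Insert 5 (step 5): P = [3, 4, 5] / [7, 8];  Q = [1, 3, 4] / [2, 5]
  Insert 6 (step 6): P = [3, 4, 5, 6] / [7, 8];  Q = [1, 3, 4, 6] / [2, 5]
  Insert 2 (step 7): P = [2, 4, 5, 6] / [3, 8] / [7];  Q = [1, 3, 4, 6] / [2, 5] / [7]
  Insert 1 (step 8): P = [1, 4, 5, 6] / [2, 8] / [3] / [7];  Q = [1, 3, 4, 6] / [2, 5] / [7] / [8]
Final shape: (4, 2, 1, 1).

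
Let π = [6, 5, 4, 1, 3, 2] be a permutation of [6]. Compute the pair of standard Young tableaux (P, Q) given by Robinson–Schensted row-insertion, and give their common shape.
P = [1, 2] / [3] / [4] / [5] / [6];  Q = [1, 5] / [2] / [3] / [4] / [6];  common shape = (2, 1, 1, 1, 1)

Row-insert the values π_1, π_2, … into P one at a time, bumping the leftmost entry strictly greater than the inserted value down to the next row. The recording tableau Q records, in position (i, j), the step at which that cell was added to P.
  Insert 6 (step 1): P = [6];  Q = [1]
  Insert 5 (step 2): P = [5] / [6];  Q = [1] / [2]
  Insert 4 (step 3): P = [4] / [5] / [6];  Q = [1] / [2] / [3]
  Insert 1 (step 4): P = [1] / [4] / [5] / [6];  Q = [1] / [2] / [3] / [4]
  Insert 3 (step 5): P = [1, 3] / [4] / [5] / [6];  Q = [1, 5] / [2] / [3] / [4]
  Insert 2 (step 6): P = [1, 2] / [3] / [4] / [5] / [6];  Q = [1, 5] / [2] / [3] / [4] / [6]
Final shape: (2, 1, 1, 1, 1).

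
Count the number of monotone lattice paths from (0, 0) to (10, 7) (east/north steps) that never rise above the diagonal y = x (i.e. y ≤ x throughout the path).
Number of paths = 7072

By the reflection principle (André's argument), the number of monotone paths to (10, 7) with n ≤ m that never go above y = x is C(17, 10) − C(17, 11) = 19448 − 12376 = 7072.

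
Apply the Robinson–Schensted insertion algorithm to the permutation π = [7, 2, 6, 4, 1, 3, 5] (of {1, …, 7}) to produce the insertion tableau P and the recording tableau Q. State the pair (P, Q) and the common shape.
P = [1, 3, 5] / [2, 4] / [6] / [7];  Q = [1, 3, 7] / [2, 6] / [4] / [5];  common shape = (3, 2, 1, 1)

Row-insert the values π_1, π_2, … into P one at a time, bumping the leftmost entry strictly greater than the inserted value down to the next row. The recording tableau Q records, in position (i, j), the step at which that cell was added to P.
  Insert 7 (step 1): P = [7];  Q = [1]
  Insert 2 (step 2): P = [2] / [7];  Q = [1] / [2]
  Insert 6 (step 3): P = [2, 6] / [7];  Q = [1, 3] / [2]
  Insert 4 (step 4): P = [2, 4] / [6] / [7];  Q = [1, 3] / [2] / [4]
  Insert 1 (step 5): P = [1, 4] / [2] / [6] / [7];  Q = [1, 3] / [2] / [4] / [5]
  Insert 3 (step 6): P = [1, 3] / [2, 4] / [6] / [7];  Q = [1, 3] / [2, 6] / [4] / [5]
  Insert 5 (step 7): P = [1, 3, 5] / [2, 4] / [6] / [7];  Q = [1, 3, 7] / [2, 6] / [4] / [5]
Final shape: (3, 2, 1, 1).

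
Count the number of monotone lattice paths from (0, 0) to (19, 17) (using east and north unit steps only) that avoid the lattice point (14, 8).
Number of paths = 7957317060

Total paths from (0, 0) to (19, 17): C(36, 19) = 8597496600. Paths through (14, 8): (paths (0, 0) → (14, 8)) × (paths (14, 8) → (19, 17)) = C(22, 14) · C(14, 5) = 319770 · 2002 = 640179540. Avoidance count = 8597496600 − 640179540 = 7957317060.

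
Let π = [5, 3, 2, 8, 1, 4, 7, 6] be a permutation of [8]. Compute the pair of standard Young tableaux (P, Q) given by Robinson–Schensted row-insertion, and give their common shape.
P = [1, 4, 6] / [2, 7] / [3, 8] / [5];  Q = [1, 4, 7] / [2, 6] / [3, 8] / [5];  common shape = (3, 2, 2, 1)

Row-insert the values π_1, π_2, … into P one at a time, bumping the leftmost entry strictly greater than the inserted value down to the next row. The recording tableau Q records, in position (i, j), the step at which that cell was added to P.
  Insert 5 (step 1): P = [5];  Q = [1]
  Insert 3 (step 2): P = [3] / [5];  Q = [1] / [2]
  Insert 2 (step 3): P = [2] / [3] / [5];  Q = [1] / [2] / [3]
  Insert 8 (step 4): P = [2, 8] / [3] / [5];  Q = [1, 4] / [2] / [3]
  Insert 1 (step 5): P = [1, 8] / [2] / [3] / [5];  Q = [1, 4] / [2] / [3] / [5]
  Insert 4 (step 6): P = [1, 4] / [2, 8] / [3] / [5];  Q = [1, 4] / [2, 6] / [3] / [5]
  Insert 7 (step 7): P = [1, 4, 7] / [2, 8] / [3] / [5];  Q = [1, 4, 7] / [2, 6] / [3] / [5]
  Insert 6 (step 8): P = [1, 4, 6] / [2, 7] / [3, 8] / [5];  Q = [1, 4, 7] / [2, 6] / [3, 8] / [5]
Final shape: (3, 2, 2, 1).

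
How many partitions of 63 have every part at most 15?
p(63, parts ≤ 15) = 810726

Use the recurrence p(n, m) = p(n, m−1) + p(n−m, m): either the largest part is < m (count p(n, m−1)) or the largest part is exactly m (remove one copy of m, count p(n−m, m)). With p(0, ·) = 1 this gives p(63, parts ≤ 15) = 810726. (By conjugating Young diagrams, this also counts partitions of 63 into at most 15 parts.)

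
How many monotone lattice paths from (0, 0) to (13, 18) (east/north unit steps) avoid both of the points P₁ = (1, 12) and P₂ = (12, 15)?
Number of paths = 136495231

Inclusion–exclusion. Total paths: C(31, 13) = 206253075. Through P₁: C(13, 1)·C(18, 12) = 241332. Through P₂: C(27, 12)·C(4, 1) = 69535440. Since P₁ is strictly southwest of P₂, a monotone path through both must visit P₁ then P₂; paths through both = C(13, 1)·C(14, 11)·C(4, 1) = 18928. Avoid both = 206253075 − 241332 − 69535440 + 18928 = 136495231.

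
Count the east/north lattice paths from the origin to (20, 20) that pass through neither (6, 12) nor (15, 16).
Number of paths = 95714684730

Inclusion–exclusion. Total paths: C(40, 20) = 137846528820. Through P₁: C(18, 6)·C(22, 14) = 5936210280. Through P₂: C(31, 15)·C(9, 5) = 37868064570. Since P₁ is strictly southwest of P₂, a monotone path through both must visit P₁ then P₂; paths through both = C(18, 6)·C(13, 9)·C(9, 5) = 1672430760. Avoid both = 137846528820 − 5936210280 − 37868064570 + 1672430760 = 95714684730.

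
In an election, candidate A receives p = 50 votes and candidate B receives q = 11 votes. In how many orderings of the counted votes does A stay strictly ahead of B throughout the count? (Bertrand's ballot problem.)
Strict-lead orderings = 267306097734

Total orderings of the 61 votes with 50 for A: C(61, 50) = 418094152866. By the Bertrand ballot formula (Cycle Lemma / reflection principle), the number of orderings in which A is strictly ahead of B throughout is (p − q)/(p + q) · C(p + q, p) = (50 − 11)/(50 + 11) · 418094152866 = 267306097734.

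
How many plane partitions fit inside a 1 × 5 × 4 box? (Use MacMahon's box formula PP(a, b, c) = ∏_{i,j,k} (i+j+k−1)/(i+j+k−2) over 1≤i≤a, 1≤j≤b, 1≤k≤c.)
PP(1, 5, 4) = 126

Evaluate the triple product over i = 1..1, j = 1..5, k = 1..4. The factors are (2/1) · (3/2) · (4/3) · (5/4) · (3/2) · (4/3) · (5/4) · (6/5) · … (20 factors total). The numerators and denominators telescope so the product is an integer; carrying out the multiplication exactly gives PP(1, 5, 4) = 126.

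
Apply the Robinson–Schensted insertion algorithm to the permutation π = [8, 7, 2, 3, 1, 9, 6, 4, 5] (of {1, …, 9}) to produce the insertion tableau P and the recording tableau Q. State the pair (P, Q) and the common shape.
P = [1, 3, 4, 5] / [2, 6] / [7, 9] / [8];  Q = [1, 4, 6, 9] / [2, 7] / [3, 8] / [5];  common shape = (4, 2, 2, 1)

Row-insert the values π_1, π_2, … into P one at a time, bumping the leftmost entry strictly greater than the inserted value down to the next row. The recording tableau Q records, in position (i, j), the step at which that cell was added to P.
  Insert 8 (step 1): P = [8];  Q = [1]
  Insert 7 (step 2): P = [7] / [8];  Q = [1] / [2]
  Insert 2 (step 3): P = [2] / [7] / [8];  Q = [1] / [2] / [3]
  Insert 3 (step 4): P = [2, 3] / [7] / [8];  Q = [1, 4] / [2] / [3]
  Insert 1 (step 5): P = [1, 3] / [2] / [7] / [8];  Q = [1, 4] / [2] / [3] / [5]
  Insert 9 (step 6): P = [1, 3, 9] / [2] / [7] / [8];  Q = [1, 4, 6] / [2] / [3] / [5]
  Insert 6 (step 7): P = [1, 3, 6] / [2, 9] / [7] / [8];  Q = [1, 4, 6] / [2, 7] / [3] / [5]
  Insert 4 (step 8): P = [1, 3, 4] / [2, 6] / [7, 9] / [8];  Q = [1, 4, 6] / [2, 7] / [3, 8] / [5]
  Insert 5 (step 9): P = [1, 3, 4, 5] / [2, 6] / [7, 9] / [8];  Q = [1, 4, 6, 9] / [2, 7] / [3, 8] / [5]
Final shape: (4, 2, 2, 1).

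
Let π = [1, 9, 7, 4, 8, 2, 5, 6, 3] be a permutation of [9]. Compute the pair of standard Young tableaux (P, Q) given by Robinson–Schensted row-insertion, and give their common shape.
P = [1, 2, 3, 6] / [4, 5] / [7, 8] / [9];  Q = [1, 2, 5, 8] / [3, 7] / [4, 9] / [6];  common shape = (4, 2, 2, 1)

Row-insert the values π_1, π_2, … into P one at a time, bumping the leftmost entry strictly greater than the inserted value down to the next row. The recording tableau Q records, in position (i, j), the step at which that cell was added to P.
  Insert 1 (step 1): P = [1];  Q = [1]
  Insert 9 (step 2): P = [1, 9];  Q = [1, 2]
  Insert 7 (step 3): P = [1, 7] / [9];  Q = [1, 2] / [3]
  Insert 4 (step 4): P = [1, 4] / [7] / [9];  Q = [1, 2] / [3] / [4]
  Insert 8 (step 5): P = [1, 4, 8] / [7] / [9];  Q = [1, 2, 5] / [3] / [4]
  Insert 2 (step 6): P = [1, 2, 8] / [4] / [7] / [9];  Q = [1, 2, 5] / [3] / [4] / [6]
  Insert 5 (step 7): P = [1, 2, 5] / [4, 8] / [7] / [9];  Q = [1, 2, 5] / [3, 7] / [4] / [6]
  Insert 6 (step 8): P = [1, 2, 5, 6] / [4, 8] / [7] / [9];  Q = [1, 2, 5, 8] / [3, 7] / [4] / [6]
  Insert 3 (step 9): P = [1, 2, 3, 6] / [4, 5] / [7, 8] / [9];  Q = [1, 2, 5, 8] / [3, 7] / [4, 9] / [6]
Final shape: (4, 2, 2, 1).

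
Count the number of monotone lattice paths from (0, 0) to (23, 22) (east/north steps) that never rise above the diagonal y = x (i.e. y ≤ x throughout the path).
Number of paths = 343059613650

By the reflection principle (André's argument), the number of monotone paths to (23, 22) with n ≤ m that never go above y = x is C(45, 23) − C(45, 24) = 4116715363800 − 3773655750150 = 343059613650.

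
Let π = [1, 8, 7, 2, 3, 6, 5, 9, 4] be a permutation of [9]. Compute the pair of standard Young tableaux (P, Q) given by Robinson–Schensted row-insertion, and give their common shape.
P = [1, 2, 3, 4, 9] / [5] / [6] / [7] / [8];  Q = [1, 2, 5, 6, 8] / [3] / [4] / [7] / [9];  common shape = (5, 1, 1, 1, 1)

Row-insert the values π_1, π_2, … into P one at a time, bumping the leftmost entry strictly greater than the inserted value down to the next row. The recording tableau Q records, in position (i, j), the step at which that cell was added to P.
  Insert 1 (step 1): P = [1];  Q = [1]
  Insert 8 (step 2): P = [1, 8];  Q = [1, 2]
  Insert 7 (step 3): P = [1, 7] / [8];  Q = [1, 2] / [3]
  Insert 2 (step 4): P = [1, 2] / [7] / [8];  Q = [1, 2] / [3] / [4]
  Insert 3 (step 5): P = [1, 2, 3] / [7] / [8];  Q = [1, 2, 5] / [3] / [4]
  Insert 6 (step 6): P = [1, 2, 3, 6] / [7] / [8];  Q = [1, 2, 5, 6] / [3] / [4]
  Insert 5 (step 7): P = [1, 2, 3, 5] / [6] / [7] / [8];  Q = [1, 2, 5, 6] / [3] / [4] / [7]
  Insert 9 (step 8): P = [1, 2, 3, 5, 9] / [6] / [7] / [8];  Q = [1, 2, 5, 6, 8] / [3] / [4] / [7]
  Insert 4 (step 9): P = [1, 2, 3, 4, 9] / [5] / [6] / [7] / [8];  Q = [1, 2, 5, 6, 8] / [3] / [4] / [7] / [9]
Final shape: (5, 1, 1, 1, 1).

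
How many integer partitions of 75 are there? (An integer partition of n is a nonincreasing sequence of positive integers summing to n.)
p(75) = 8118264

Compute p(n) via the recurrence p(n, m) = p(n, m−1) + p(n−m, m), where p(n, m) counts partitions of n with all parts ≤ m and p(n) = p(n, n). The base cases are p(0, m) = 1 and p(n, 0) = 0 for n > 0. Filling the table yields p(75) = 8118264. (Euler's pentagonal recurrence is an alternative.)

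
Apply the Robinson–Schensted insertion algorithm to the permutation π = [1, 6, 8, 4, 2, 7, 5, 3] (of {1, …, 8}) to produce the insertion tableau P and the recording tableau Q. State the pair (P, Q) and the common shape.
P = [1, 2, 3] / [4, 5] / [6, 7] / [8];  Q = [1, 2, 3] / [4, 6] / [5, 7] / [8];  common shape = (3, 2, 2, 1)

Row-insert the values π_1, π_2, … into P one at a time, bumping the leftmost entry strictly greater than the inserted value down to the next row. The recording tableau Q records, in position (i, j), the step at which that cell was added to P.
  Insert 1 (step 1): P = [1];  Q = [1]
  Insert 6 (step 2): P = [1, 6];  Q = [1, 2]
  Insert 8 (step 3): P = [1, 6, 8];  Q = [1, 2, 3]
  Insert 4 (step 4): P = [1, 4, 8] / [6];  Q = [1, 2, 3] / [4]
  Insert 2 (step 5): P = [1, 2, 8] / [4] / [6];  Q = [1, 2, 3] / [4] / [5]
  Insert 7 (step 6): P = [1, 2, 7] / [4, 8] / [6];  Q = [1, 2, 3] / [4, 6] / [5]
  Insert 5 (step 7): P = [1, 2, 5] / [4, 7] / [6, 8];  Q = [1, 2, 3] / [4, 6] / [5, 7]
  Insert 3 (step 8): P = [1, 2, 3] / [4, 5] / [6, 7] / [8];  Q = [1, 2, 3] / [4, 6] / [5, 7] / [8]
Final shape: (3, 2, 2, 1).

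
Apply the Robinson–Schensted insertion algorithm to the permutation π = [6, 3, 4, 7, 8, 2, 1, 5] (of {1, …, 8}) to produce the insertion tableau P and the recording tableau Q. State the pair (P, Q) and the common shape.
P = [1, 4, 5, 8] / [2, 7] / [3] / [6];  Q = [1, 3, 4, 5] / [2, 8] / [6] / [7];  common shape = (4, 2, 1, 1)

Row-insert the values π_1, π_2, … into P one at a time, bumping the leftmost entry strictly greater than the inserted value down to the next row. The recording tableau Q records, in position (i, j), the step at which that cell was added to P.
  Insert 6 (step 1): P = [6];  Q = [1]
  Insert 3 (step 2): P = [3] / [6];  Q = [1] / [2]
  Insert 4 (step 3): P = [3, 4] / [6];  Q = [1, 3] / [2]
  Insert 7 (step 4): P = [3, 4, 7] / [6];  Q = [1, 3, 4] / [2]
  Insert 8 (step 5): P = [3, 4, 7, 8] / [6];  Q = [1, 3, 4, 5] / [2]
  Insert 2 (step 6): P = [2, 4, 7, 8] / [3] / [6];  Q = [1, 3, 4, 5] / [2] / [6]
  Insert 1 (step 7): P = [1, 4, 7, 8] / [2] / [3] / [6];  Q = [1, 3, 4, 5] / [2] / [6] / [7]
  Insert 5 (step 8): P = [1, 4, 5, 8] / [2, 7] / [3] / [6];  Q = [1, 3, 4, 5] / [2, 8] / [6] / [7]
Final shape: (4, 2, 1, 1).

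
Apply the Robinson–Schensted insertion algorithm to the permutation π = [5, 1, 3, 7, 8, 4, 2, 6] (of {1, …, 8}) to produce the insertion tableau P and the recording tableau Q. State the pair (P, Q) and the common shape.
P = [1, 2, 4, 6] / [3, 7, 8] / [5];  Q = [1, 3, 4, 5] / [2, 6, 8] / [7];  common shape = (4, 3, 1)

Row-insert the values π_1, π_2, … into P one at a time, bumping the leftmost entry strictly greater than the inserted value down to the next row. The recording tableau Q records, in position (i, j), the step at which that cell was added to P.
  Insert 5 (step 1): P = [5];  Q = [1]
  Insert 1 (step 2): P = [1] / [5];  Q = [1] / [2]
  Insert 3 (step 3): P = [1, 3] / [5];  Q = [1, 3] / [2]
  Insert 7 (step 4): P = [1, 3, 7] / [5];  Q = [1, 3, 4] / [2]
  Insert 8 (step 5): P = [1, 3, 7, 8] / [5];  Q = [1, 3, 4, 5] / [2]
  Insert 4 (step 6): P = [1, 3, 4, 8] / [5, 7];  Q = [1, 3, 4, 5] / [2, 6]
  Insert 2 (step 7): P = [1, 2, 4, 8] / [3, 7] / [5];  Q = [1, 3, 4, 5] / [2, 6] / [7]
  Insert 6 (step 8): P = [1, 2, 4, 6] / [3, 7, 8] / [5];  Q = [1, 3, 4, 5] / [2, 6, 8] / [7]
Final shape: (4, 3, 1).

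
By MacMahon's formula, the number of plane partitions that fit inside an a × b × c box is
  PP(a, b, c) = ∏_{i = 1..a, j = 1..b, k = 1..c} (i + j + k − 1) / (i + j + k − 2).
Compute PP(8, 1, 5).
PP(8, 1, 5) = 1287

Evaluate the triple product over i = 1..8, j = 1..1, k = 1..5. The factors are (2/1) · (3/2) · (4/3) · (5/4) · (6/5) · (3/2) · (4/3) · (5/4) · … (40 factors total). The numerators and denominators telescope so the product is an integer; carrying out the multiplication exactly gives PP(8, 1, 5) = 1287.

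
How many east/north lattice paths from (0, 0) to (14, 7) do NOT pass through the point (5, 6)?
Number of paths = 111660

Total paths from (0, 0) to (14, 7): C(21, 14) = 116280. Paths through (5, 6): (paths (0, 0) → (5, 6)) × (paths (5, 6) → (14, 7)) = C(11, 5) · C(10, 9) = 462 · 10 = 4620. Avoidance count = 116280 − 4620 = 111660.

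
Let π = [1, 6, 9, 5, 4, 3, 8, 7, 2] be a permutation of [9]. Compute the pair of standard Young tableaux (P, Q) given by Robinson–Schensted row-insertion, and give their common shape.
P = [1, 2, 7] / [3, 8] / [4, 9] / [5] / [6];  Q = [1, 2, 3] / [4, 7] / [5, 8] / [6] / [9];  common shape = (3, 2, 2, 1, 1)

Row-insert the values π_1, π_2, … into P one at a time, bumping the leftmost entry strictly greater than the inserted value down to the next row. The recording tableau Q records, in position (i, j), the step at which that cell was added to P.
  Insert 1 (step 1): P = [1];  Q = [1]
  Insert 6 (step 2): P = [1, 6];  Q = [1, 2]
  Insert 9 (step 3): P = [1, 6, 9];  Q = [1, 2, 3]
  Insert 5 (step 4): P = [1, 5, 9] / [6];  Q = [1, 2, 3] / [4]
  Insert 4 (step 5): P = [1, 4, 9] / [5] / [6];  Q = [1, 2, 3] / [4] / [5]
  Insert 3 (step 6): P = [1, 3, 9] / [4] / [5] / [6];  Q = [1, 2, 3] / [4] / [5] / [6]
  Insert 8 (step 7): P = [1, 3, 8] / [4, 9] / [5] / [6];  Q = [1, 2, 3] / [4, 7] / [5] / [6]
  Insert 7 (step 8): P = [1, 3, 7] / [4, 8] / [5, 9] / [6];  Q = [1, 2, 3] / [4, 7] / [5, 8] / [6]
  Insert 2 (step 9): P = [1, 2, 7] / [3, 8] / [4, 9] / [5] / [6];  Q = [1, 2, 3] / [4, 7] / [5, 8] / [6] / [9]
Final shape: (3, 2, 2, 1, 1).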